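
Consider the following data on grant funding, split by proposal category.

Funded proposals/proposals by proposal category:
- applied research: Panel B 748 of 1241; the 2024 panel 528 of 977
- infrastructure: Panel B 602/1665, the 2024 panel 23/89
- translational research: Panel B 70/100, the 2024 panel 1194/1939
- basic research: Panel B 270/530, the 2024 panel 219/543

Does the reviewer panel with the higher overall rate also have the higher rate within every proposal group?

No

Applied research: Panel B 748/1241 = 60.3%, the 2024 panel 528/977 = 54.0% → Panel B
Infrastructure: Panel B 602/1665 = 36.2%, the 2024 panel 23/89 = 25.8% → Panel B
Translational research: Panel B 70/100 = 70.0%, the 2024 panel 1194/1939 = 61.6% → Panel B
Basic research: Panel B 270/530 = 50.9%, the 2024 panel 219/543 = 40.3% → Panel B
Overall: Panel B 1690/3536 = 47.8%, the 2024 panel 1964/3548 = 55.4% → the 2024 panel
Panel B wins each proposal group but the 2024 panel wins overall — the comparison reverses. Panel B's proposals skew toward infrastructure, which has a lower base rate.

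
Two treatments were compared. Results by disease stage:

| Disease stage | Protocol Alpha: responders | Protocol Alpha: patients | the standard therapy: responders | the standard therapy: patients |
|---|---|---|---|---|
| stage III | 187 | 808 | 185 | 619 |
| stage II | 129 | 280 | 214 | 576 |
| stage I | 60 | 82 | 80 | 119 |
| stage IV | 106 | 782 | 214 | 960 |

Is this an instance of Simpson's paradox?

Stage III: Protocol Alpha 187/808 = 23.1%, the standard therapy 185/619 = 29.9% → the standard therapy
Stage II: Protocol Alpha 129/280 = 46.1%, the standard therapy 214/576 = 37.2% → Protocol Alpha
Stage I: Protocol Alpha 60/82 = 73.2%, the standard therapy 80/119 = 67.2% → Protocol Alpha
Stage IV: Protocol Alpha 106/782 = 13.6%, the standard therapy 214/960 = 22.3% → the standard therapy
Overall: Protocol Alpha 482/1952 = 24.7%, the standard therapy 693/2274 = 30.5% → the standard therapy
Neither sweeps: Protocol Alpha wins 2 of 4 groups, the standard therapy wins 2. The standard therapy wins overall but not every group — no Simpson reversal.

No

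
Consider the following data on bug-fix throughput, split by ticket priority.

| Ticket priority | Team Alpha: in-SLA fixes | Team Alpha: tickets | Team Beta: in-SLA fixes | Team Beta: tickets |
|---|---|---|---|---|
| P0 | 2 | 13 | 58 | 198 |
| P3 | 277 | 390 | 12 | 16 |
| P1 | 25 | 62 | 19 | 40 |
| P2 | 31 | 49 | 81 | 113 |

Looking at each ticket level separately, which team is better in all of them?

P0: Team Alpha 2/13 = 15.4%, Team Beta 58/198 = 29.3% → Team Beta
P3: Team Alpha 277/390 = 71.0%, Team Beta 12/16 = 75.0% → Team Beta
P1: Team Alpha 25/62 = 40.3%, Team Beta 19/40 = 47.5% → Team Beta
P2: Team Alpha 31/49 = 63.3%, Team Beta 81/113 = 71.7% → Team Beta
Team Beta has the higher rate in all 4 groups.

Team Beta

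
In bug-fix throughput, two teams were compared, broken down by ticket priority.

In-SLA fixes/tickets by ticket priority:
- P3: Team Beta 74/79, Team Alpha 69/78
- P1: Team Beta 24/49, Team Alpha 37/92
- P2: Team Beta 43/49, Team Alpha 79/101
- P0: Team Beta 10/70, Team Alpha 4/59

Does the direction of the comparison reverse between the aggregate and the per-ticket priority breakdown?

No

P3: Team Beta 74/79 = 93.7%, Team Alpha 69/78 = 88.5% → Team Beta
P1: Team Beta 24/49 = 49.0%, Team Alpha 37/92 = 40.2% → Team Beta
P2: Team Beta 43/49 = 87.8%, Team Alpha 79/101 = 78.2% → Team Beta
P0: Team Beta 10/70 = 14.3%, Team Alpha 4/59 = 6.8% → Team Beta
Overall: Team Beta 151/247 = 61.1%, Team Alpha 189/330 = 57.3% → Team Beta
Team Beta wins overall and in every ticket group — no reversal.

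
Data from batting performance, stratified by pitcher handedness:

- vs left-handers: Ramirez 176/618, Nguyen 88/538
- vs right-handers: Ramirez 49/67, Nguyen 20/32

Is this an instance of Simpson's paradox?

No

Vs left-handers: Ramirez 176/618 = 28.5%, Nguyen 88/538 = 16.4% → Ramirez
Vs right-handers: Ramirez 49/67 = 73.1%, Nguyen 20/32 = 62.5% → Ramirez
Overall: Ramirez 225/685 = 32.8%, Nguyen 108/570 = 18.9% → Ramirez
Ramirez wins overall and in every pitcher group — no reversal.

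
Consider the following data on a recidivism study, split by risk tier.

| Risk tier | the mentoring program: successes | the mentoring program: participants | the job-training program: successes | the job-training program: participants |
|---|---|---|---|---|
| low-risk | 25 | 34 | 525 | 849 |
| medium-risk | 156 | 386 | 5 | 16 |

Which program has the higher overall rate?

Low-risk: the mentoring program 25/34 = 73.5%, the job-training program 525/849 = 61.8% → the mentoring program
Medium-risk: the mentoring program 156/386 = 40.4%, the job-training program 5/16 = 31.2% → the mentoring program
Overall: the mentoring program 181/420 = 43.1%, the job-training program 530/865 = 61.3% → the job-training program
(The mentoring program wins every risk group but the job-training program wins overall — the mentoring program's participants skew toward the low-rate medium-risk group.)

the job-training program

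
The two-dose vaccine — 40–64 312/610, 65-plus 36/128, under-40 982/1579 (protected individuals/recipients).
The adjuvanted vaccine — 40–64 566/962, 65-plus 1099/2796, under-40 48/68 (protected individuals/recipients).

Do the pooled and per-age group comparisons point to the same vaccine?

No

40–64: the two-dose vaccine 312/610 = 51.1%, the adjuvanted vaccine 566/962 = 58.8% → the adjuvanted vaccine
65-plus: the two-dose vaccine 36/128 = 28.1%, the adjuvanted vaccine 1099/2796 = 39.3% → the adjuvanted vaccine
Under-40: the two-dose vaccine 982/1579 = 62.2%, the adjuvanted vaccine 48/68 = 70.6% → the adjuvanted vaccine
Overall: the two-dose vaccine 1330/2317 = 57.4%, the adjuvanted vaccine 1713/3826 = 44.8% → the two-dose vaccine
The adjuvanted vaccine wins each age group but the two-dose vaccine wins overall — the comparison reverses. The adjuvanted vaccine's recipients skew toward 65-plus, which has a lower base rate.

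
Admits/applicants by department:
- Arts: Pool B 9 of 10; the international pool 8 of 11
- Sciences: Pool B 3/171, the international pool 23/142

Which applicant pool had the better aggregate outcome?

the international pool

Arts: Pool B 9/10 = 90.0%, the international pool 8/11 = 72.7% → Pool B
Sciences: Pool B 3/171 = 1.8%, the international pool 23/142 = 16.2% → the international pool
Overall: Pool B 12/181 = 6.6%, the international pool 31/153 = 20.3% → the international pool
(Neither sweeps every department group, but the international pool has the higher pooled rate.)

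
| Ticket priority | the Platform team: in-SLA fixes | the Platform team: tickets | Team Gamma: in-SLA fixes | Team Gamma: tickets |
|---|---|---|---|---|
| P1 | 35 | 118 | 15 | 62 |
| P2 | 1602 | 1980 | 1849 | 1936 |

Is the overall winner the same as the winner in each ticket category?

P1: the Platform team 35/118 = 29.7%, Team Gamma 15/62 = 24.2% → the Platform team
P2: the Platform team 1602/1980 = 80.9%, Team Gamma 1849/1936 = 95.5% → Team Gamma
Overall: the Platform team 1637/2098 = 78.0%, Team Gamma 1864/1998 = 93.3% → Team Gamma
Neither sweeps: the Platform team wins 1 of 2 groups, Team Gamma wins 1. Team Gamma wins overall but not every group — no Simpson reversal.

No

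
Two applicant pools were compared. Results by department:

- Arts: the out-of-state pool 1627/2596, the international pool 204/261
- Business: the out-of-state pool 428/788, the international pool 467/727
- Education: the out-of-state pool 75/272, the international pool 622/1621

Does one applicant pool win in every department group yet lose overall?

Arts: the out-of-state pool 1627/2596 = 62.7%, the international pool 204/261 = 78.2% → the international pool
Business: the out-of-state pool 428/788 = 54.3%, the international pool 467/727 = 64.2% → the international pool
Education: the out-of-state pool 75/272 = 27.6%, the international pool 622/1621 = 38.4% → the international pool
Overall: the out-of-state pool 2130/3656 = 58.3%, the international pool 1293/2609 = 49.6% → the out-of-state pool
The international pool wins each department group but the out-of-state pool wins overall — the comparison reverses. The international pool's applicants skew toward Education, which has a lower base rate.

Yes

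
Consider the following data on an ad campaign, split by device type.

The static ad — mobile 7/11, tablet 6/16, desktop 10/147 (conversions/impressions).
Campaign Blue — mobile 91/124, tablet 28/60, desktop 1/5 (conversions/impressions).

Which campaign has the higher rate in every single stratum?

Campaign Blue

Mobile: the static ad 7/11 = 63.6%, Campaign Blue 91/124 = 73.4% → Campaign Blue
Tablet: the static ad 6/16 = 37.5%, Campaign Blue 28/60 = 46.7% → Campaign Blue
Desktop: the static ad 10/147 = 6.8%, Campaign Blue 1/5 = 20.0% → Campaign Blue
Campaign Blue has the higher rate in all 3 groups.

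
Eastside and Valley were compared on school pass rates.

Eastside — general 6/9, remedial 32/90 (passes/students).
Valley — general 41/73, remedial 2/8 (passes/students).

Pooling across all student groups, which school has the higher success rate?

General: Eastside 6/9 = 66.7%, Valley 41/73 = 56.2% → Eastside
Remedial: Eastside 32/90 = 35.6%, Valley 2/8 = 25.0% → Eastside
Overall: Eastside 38/99 = 38.4%, Valley 43/81 = 53.1% → Valley
(Eastside wins every student group but Valley wins overall — Eastside's students skew toward the low-rate remedial group.)

Valley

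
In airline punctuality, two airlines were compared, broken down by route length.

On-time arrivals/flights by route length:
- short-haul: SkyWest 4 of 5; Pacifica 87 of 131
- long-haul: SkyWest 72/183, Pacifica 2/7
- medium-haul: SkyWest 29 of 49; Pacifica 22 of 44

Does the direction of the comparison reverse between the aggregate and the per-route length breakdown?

Yes

Short-haul: SkyWest 4/5 = 80.0%, Pacifica 87/131 = 66.4% → SkyWest
Long-haul: SkyWest 72/183 = 39.3%, Pacifica 2/7 = 28.6% → SkyWest
Medium-haul: SkyWest 29/49 = 59.2%, Pacifica 22/44 = 50.0% → SkyWest
Overall: SkyWest 105/237 = 44.3%, Pacifica 111/182 = 61.0% → Pacifica
SkyWest wins each route group but Pacifica wins overall — the comparison reverses. SkyWest's flights skew toward long-haul, which has a lower base rate.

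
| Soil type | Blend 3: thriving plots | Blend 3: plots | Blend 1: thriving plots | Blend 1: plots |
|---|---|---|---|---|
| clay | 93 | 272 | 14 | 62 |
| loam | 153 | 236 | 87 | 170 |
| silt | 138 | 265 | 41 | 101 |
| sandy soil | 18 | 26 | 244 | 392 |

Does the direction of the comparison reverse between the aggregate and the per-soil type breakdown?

Yes

Clay: Blend 3 93/272 = 34.2%, Blend 1 14/62 = 22.6% → Blend 3
Loam: Blend 3 153/236 = 64.8%, Blend 1 87/170 = 51.2% → Blend 3
Silt: Blend 3 138/265 = 52.1%, Blend 1 41/101 = 40.6% → Blend 3
Sandy soil: Blend 3 18/26 = 69.2%, Blend 1 244/392 = 62.2% → Blend 3
Overall: Blend 3 402/799 = 50.3%, Blend 1 386/725 = 53.2% → Blend 1
Blend 3 wins each soil group but Blend 1 wins overall — the comparison reverses. Blend 3's plots skew toward clay, which has a lower base rate.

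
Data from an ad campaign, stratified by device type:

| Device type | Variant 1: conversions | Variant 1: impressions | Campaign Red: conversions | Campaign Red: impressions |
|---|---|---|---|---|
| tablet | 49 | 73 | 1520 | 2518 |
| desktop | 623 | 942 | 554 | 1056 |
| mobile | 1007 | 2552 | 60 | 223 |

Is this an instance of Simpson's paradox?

Yes

Tablet: Variant 1 49/73 = 67.1%, Campaign Red 1520/2518 = 60.4% → Variant 1
Desktop: Variant 1 623/942 = 66.1%, Campaign Red 554/1056 = 52.5% → Variant 1
Mobile: Variant 1 1007/2552 = 39.5%, Campaign Red 60/223 = 26.9% → Variant 1
Overall: Variant 1 1679/3567 = 47.1%, Campaign Red 2134/3797 = 56.2% → Campaign Red
Variant 1 wins each device group but Campaign Red wins overall — the comparison reverses. Variant 1's impressions skew toward mobile, which has a lower base rate.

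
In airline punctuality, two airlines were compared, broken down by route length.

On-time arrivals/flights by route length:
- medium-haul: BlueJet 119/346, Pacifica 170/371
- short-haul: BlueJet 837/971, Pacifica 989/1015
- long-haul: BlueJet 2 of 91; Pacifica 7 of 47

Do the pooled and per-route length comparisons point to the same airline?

Medium-haul: BlueJet 119/346 = 34.4%, Pacifica 170/371 = 45.8% → Pacifica
Short-haul: BlueJet 837/971 = 86.2%, Pacifica 989/1015 = 97.4% → Pacifica
Long-haul: BlueJet 2/91 = 2.2%, Pacifica 7/47 = 14.9% → Pacifica
Overall: BlueJet 958/1408 = 68.0%, Pacifica 1166/1433 = 81.4% → Pacifica
Pacifica wins overall and in every route group — no reversal.

Yes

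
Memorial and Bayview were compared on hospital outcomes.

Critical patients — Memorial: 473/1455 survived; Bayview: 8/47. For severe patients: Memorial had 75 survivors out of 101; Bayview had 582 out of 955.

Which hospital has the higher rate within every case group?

Memorial

Critical: Memorial 473/1455 = 32.5%, Bayview 8/47 = 17.0% → Memorial
Severe: Memorial 75/101 = 74.3%, Bayview 582/955 = 60.9% → Memorial
Memorial has the higher rate in both groups.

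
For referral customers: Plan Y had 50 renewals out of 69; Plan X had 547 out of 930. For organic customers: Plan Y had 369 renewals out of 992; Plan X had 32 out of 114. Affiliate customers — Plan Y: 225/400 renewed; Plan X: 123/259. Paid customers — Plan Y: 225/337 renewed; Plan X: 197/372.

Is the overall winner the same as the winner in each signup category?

No

Referral: Plan Y 50/69 = 72.5%, Plan X 547/930 = 58.8% → Plan Y
Organic: Plan Y 369/992 = 37.2%, Plan X 32/114 = 28.1% → Plan Y
Affiliate: Plan Y 225/400 = 56.2%, Plan X 123/259 = 47.5% → Plan Y
Paid: Plan Y 225/337 = 66.8%, Plan X 197/372 = 53.0% → Plan Y
Overall: Plan Y 869/1798 = 48.3%, Plan X 899/1675 = 53.7% → Plan X
Plan Y wins each signup group but Plan X wins overall — the comparison reverses. Plan Y's customers skew toward organic, which has a lower base rate.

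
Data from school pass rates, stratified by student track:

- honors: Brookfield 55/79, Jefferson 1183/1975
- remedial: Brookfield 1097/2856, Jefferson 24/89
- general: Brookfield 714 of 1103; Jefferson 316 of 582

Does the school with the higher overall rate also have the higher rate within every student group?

Honors: Brookfield 55/79 = 69.6%, Jefferson 1183/1975 = 59.9% → Brookfield
Remedial: Brookfield 1097/2856 = 38.4%, Jefferson 24/89 = 27.0% → Brookfield
General: Brookfield 714/1103 = 64.7%, Jefferson 316/582 = 54.3% → Brookfield
Overall: Brookfield 1866/4038 = 46.2%, Jefferson 1523/2646 = 57.6% → Jefferson
Brookfield wins each student group but Jefferson wins overall — the comparison reverses. Brookfield's students skew toward remedial, which has a lower base rate.

No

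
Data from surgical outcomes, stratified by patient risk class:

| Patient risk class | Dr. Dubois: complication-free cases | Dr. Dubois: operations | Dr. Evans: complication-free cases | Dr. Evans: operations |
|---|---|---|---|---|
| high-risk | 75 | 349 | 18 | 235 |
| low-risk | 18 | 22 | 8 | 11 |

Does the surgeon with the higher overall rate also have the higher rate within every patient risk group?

Yes

High-risk: Dr. Dubois 75/349 = 21.5%, Dr. Evans 18/235 = 7.7% → Dr. Dubois
Low-risk: Dr. Dubois 18/22 = 81.8%, Dr. Evans 8/11 = 72.7% → Dr. Dubois
Overall: Dr. Dubois 93/371 = 25.1%, Dr. Evans 26/246 = 10.6% → Dr. Dubois
Dr. Dubois wins overall and in every patient risk group — no reversal.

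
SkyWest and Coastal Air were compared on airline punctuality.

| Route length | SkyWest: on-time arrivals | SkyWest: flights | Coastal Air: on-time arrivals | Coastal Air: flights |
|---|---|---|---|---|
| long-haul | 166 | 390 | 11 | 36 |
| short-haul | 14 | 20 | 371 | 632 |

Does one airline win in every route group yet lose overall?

Yes

Long-haul: SkyWest 166/390 = 42.6%, Coastal Air 11/36 = 30.6% → SkyWest
Short-haul: SkyWest 14/20 = 70.0%, Coastal Air 371/632 = 58.7% → SkyWest
Overall: SkyWest 180/410 = 43.9%, Coastal Air 382/668 = 57.2% → Coastal Air
SkyWest wins each route group but Coastal Air wins overall — the comparison reverses. SkyWest's flights skew toward long-haul, which has a lower base rate.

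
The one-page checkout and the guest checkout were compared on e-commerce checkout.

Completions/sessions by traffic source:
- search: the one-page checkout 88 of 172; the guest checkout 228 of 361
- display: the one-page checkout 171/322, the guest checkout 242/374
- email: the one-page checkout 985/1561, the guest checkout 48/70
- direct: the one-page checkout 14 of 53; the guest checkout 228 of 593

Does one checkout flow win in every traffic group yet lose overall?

Search: the one-page checkout 88/172 = 51.2%, the guest checkout 228/361 = 63.2% → the guest checkout
Display: the one-page checkout 171/322 = 53.1%, the guest checkout 242/374 = 64.7% → the guest checkout
Email: the one-page checkout 985/1561 = 63.1%, the guest checkout 48/70 = 68.6% → the guest checkout
Direct: the one-page checkout 14/53 = 26.4%, the guest checkout 228/593 = 38.4% → the guest checkout
Overall: the one-page checkout 1258/2108 = 59.7%, the guest checkout 746/1398 = 53.4% → the one-page checkout
The guest checkout wins each traffic group but the one-page checkout wins overall — the comparison reverses. The guest checkout's sessions skew toward direct, which has a lower base rate.

Yes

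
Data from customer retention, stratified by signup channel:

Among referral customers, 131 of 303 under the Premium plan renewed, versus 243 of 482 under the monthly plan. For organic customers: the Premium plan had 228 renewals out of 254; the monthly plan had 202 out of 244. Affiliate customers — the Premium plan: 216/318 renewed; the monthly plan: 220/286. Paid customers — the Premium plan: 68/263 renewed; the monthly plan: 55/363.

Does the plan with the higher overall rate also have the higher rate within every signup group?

No

Referral: the Premium plan 131/303 = 43.2%, the monthly plan 243/482 = 50.4% → the monthly plan
Organic: the Premium plan 228/254 = 89.8%, the monthly plan 202/244 = 82.8% → the Premium plan
Affiliate: the Premium plan 216/318 = 67.9%, the monthly plan 220/286 = 76.9% → the monthly plan
Paid: the Premium plan 68/263 = 25.9%, the monthly plan 55/363 = 15.2% → the Premium plan
Overall: the Premium plan 643/1138 = 56.5%, the monthly plan 720/1375 = 52.4% → the Premium plan
Neither sweeps: the Premium plan wins 2 of 4 groups, the monthly plan wins 2. The Premium plan wins overall but not every group — no Simpson reversal.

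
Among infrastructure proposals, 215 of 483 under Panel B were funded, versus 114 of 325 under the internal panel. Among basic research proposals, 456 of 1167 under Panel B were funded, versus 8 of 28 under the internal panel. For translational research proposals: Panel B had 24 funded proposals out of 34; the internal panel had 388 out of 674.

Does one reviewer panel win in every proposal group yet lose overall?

Infrastructure: Panel B 215/483 = 44.5%, the internal panel 114/325 = 35.1% → Panel B
Basic research: Panel B 456/1167 = 39.1%, the internal panel 8/28 = 28.6% → Panel B
Translational research: Panel B 24/34 = 70.6%, the internal panel 388/674 = 57.6% → Panel B
Overall: Panel B 695/1684 = 41.3%, the internal panel 510/1027 = 49.7% → the internal panel
Panel B wins each proposal group but the internal panel wins overall — the comparison reverses. Panel B's proposals skew toward basic research, which has a lower base rate.

Yes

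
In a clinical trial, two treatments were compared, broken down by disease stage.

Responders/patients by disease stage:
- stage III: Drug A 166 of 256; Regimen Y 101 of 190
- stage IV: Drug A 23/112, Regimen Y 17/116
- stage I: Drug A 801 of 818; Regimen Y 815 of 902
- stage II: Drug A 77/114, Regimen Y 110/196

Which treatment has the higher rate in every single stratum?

Stage III: Drug A 166/256 = 64.8%, Regimen Y 101/190 = 53.2% → Drug A
Stage IV: Drug A 23/112 = 20.5%, Regimen Y 17/116 = 14.7% → Drug A
Stage I: Drug A 801/818 = 97.9%, Regimen Y 815/902 = 90.4% → Drug A
Stage II: Drug A 77/114 = 67.5%, Regimen Y 110/196 = 56.1% → Drug A
Drug A has the higher rate in all 4 groups.

Drug A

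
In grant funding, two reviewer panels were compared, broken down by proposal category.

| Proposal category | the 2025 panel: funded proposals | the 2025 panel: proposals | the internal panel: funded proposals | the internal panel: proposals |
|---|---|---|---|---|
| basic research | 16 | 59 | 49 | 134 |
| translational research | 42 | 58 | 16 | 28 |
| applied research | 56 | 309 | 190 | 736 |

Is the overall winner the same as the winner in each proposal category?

Basic research: the 2025 panel 16/59 = 27.1%, the internal panel 49/134 = 36.6% → the internal panel
Translational research: the 2025 panel 42/58 = 72.4%, the internal panel 16/28 = 57.1% → the 2025 panel
Applied research: the 2025 panel 56/309 = 18.1%, the internal panel 190/736 = 25.8% → the internal panel
Overall: the 2025 panel 114/426 = 26.8%, the internal panel 255/898 = 28.4% → the internal panel
Neither sweeps: the 2025 panel wins 1 of 3 groups, the internal panel wins 2. The internal panel wins overall but not every group — no Simpson reversal.

No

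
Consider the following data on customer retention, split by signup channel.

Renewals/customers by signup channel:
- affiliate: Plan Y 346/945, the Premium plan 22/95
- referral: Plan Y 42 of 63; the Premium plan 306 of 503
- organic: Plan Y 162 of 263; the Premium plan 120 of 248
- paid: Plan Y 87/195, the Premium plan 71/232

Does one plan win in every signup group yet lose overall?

Affiliate: Plan Y 346/945 = 36.6%, the Premium plan 22/95 = 23.2% → Plan Y
Referral: Plan Y 42/63 = 66.7%, the Premium plan 306/503 = 60.8% → Plan Y
Organic: Plan Y 162/263 = 61.6%, the Premium plan 120/248 = 48.4% → Plan Y
Paid: Plan Y 87/195 = 44.6%, the Premium plan 71/232 = 30.6% → Plan Y
Overall: Plan Y 637/1466 = 43.5%, the Premium plan 519/1078 = 48.1% → the Premium plan
Plan Y wins each signup group but the Premium plan wins overall — the comparison reverses. Plan Y's customers skew toward affiliate, which has a lower base rate.

Yes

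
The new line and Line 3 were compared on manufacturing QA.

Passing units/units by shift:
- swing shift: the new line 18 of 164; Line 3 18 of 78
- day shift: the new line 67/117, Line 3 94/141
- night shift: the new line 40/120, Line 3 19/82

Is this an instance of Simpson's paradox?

No

Swing shift: the new line 18/164 = 11.0%, Line 3 18/78 = 23.1% → Line 3
Day shift: the new line 67/117 = 57.3%, Line 3 94/141 = 66.7% → Line 3
Night shift: the new line 40/120 = 33.3%, Line 3 19/82 = 23.2% → the new line
Overall: the new line 125/401 = 31.2%, Line 3 131/301 = 43.5% → Line 3
Neither sweeps: the new line wins 1 of 3 groups, Line 3 wins 2. Line 3 wins overall but not every group — no Simpson reversal.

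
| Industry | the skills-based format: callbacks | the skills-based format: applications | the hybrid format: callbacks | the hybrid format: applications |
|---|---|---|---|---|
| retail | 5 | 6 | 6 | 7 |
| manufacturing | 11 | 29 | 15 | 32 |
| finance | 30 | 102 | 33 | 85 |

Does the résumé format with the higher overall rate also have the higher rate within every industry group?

Retail: the skills-based format 5/6 = 83.3%, the hybrid format 6/7 = 85.7% → the hybrid format
Manufacturing: the skills-based format 11/29 = 37.9%, the hybrid format 15/32 = 46.9% → the hybrid format
Finance: the skills-based format 30/102 = 29.4%, the hybrid format 33/85 = 38.8% → the hybrid format
Overall: the skills-based format 46/137 = 33.6%, the hybrid format 54/124 = 43.5% → the hybrid format
The hybrid format wins overall and in every industry group — no reversal.

Yes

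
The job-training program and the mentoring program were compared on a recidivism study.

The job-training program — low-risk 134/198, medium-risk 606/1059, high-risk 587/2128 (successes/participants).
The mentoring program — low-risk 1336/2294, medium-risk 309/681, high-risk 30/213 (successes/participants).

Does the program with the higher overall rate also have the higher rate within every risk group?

No

Low-risk: the job-training program 134/198 = 67.7%, the mentoring program 1336/2294 = 58.2% → the job-training program
Medium-risk: the job-training program 606/1059 = 57.2%, the mentoring program 309/681 = 45.4% → the job-training program
High-risk: the job-training program 587/2128 = 27.6%, the mentoring program 30/213 = 14.1% → the job-training program
Overall: the job-training program 1327/3385 = 39.2%, the mentoring program 1675/3188 = 52.5% → the mentoring program
The job-training program wins each risk group but the mentoring program wins overall — the comparison reverses. The job-training program's participants skew toward high-risk, which has a lower base rate.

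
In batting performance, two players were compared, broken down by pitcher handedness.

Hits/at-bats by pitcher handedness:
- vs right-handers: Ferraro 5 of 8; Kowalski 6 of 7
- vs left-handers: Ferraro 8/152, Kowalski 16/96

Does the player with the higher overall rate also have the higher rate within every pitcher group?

Vs right-handers: Ferraro 5/8 = 62.5%, Kowalski 6/7 = 85.7% → Kowalski
Vs left-handers: Ferraro 8/152 = 5.3%, Kowalski 16/96 = 16.7% → Kowalski
Overall: Ferraro 13/160 = 8.1%, Kowalski 22/103 = 21.4% → Kowalski
Kowalski wins overall and in every pitcher group — no reversal.

Yes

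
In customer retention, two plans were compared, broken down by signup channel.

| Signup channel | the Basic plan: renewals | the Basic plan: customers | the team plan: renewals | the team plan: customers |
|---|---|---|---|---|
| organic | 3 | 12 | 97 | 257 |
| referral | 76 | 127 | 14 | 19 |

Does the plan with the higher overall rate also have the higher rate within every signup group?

No

Organic: the Basic plan 3/12 = 25.0%, the team plan 97/257 = 37.7% → the team plan
Referral: the Basic plan 76/127 = 59.8%, the team plan 14/19 = 73.7% → the team plan
Overall: the Basic plan 79/139 = 56.8%, the team plan 111/276 = 40.2% → the Basic plan
The team plan wins each signup group but the Basic plan wins overall — the comparison reverses. The team plan's customers skew toward organic, which has a lower base rate.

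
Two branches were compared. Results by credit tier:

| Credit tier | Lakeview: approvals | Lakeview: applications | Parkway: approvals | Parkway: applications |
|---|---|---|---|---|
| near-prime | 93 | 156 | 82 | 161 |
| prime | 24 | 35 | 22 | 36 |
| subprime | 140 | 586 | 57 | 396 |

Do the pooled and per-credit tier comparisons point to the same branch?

Yes

Near-prime: Lakeview 93/156 = 59.6%, Parkway 82/161 = 50.9% → Lakeview
Prime: Lakeview 24/35 = 68.6%, Parkway 22/36 = 61.1% → Lakeview
Subprime: Lakeview 140/586 = 23.9%, Parkway 57/396 = 14.4% → Lakeview
Overall: Lakeview 257/777 = 33.1%, Parkway 161/593 = 27.2% → Lakeview
Lakeview wins overall and in every credit group — no reversal.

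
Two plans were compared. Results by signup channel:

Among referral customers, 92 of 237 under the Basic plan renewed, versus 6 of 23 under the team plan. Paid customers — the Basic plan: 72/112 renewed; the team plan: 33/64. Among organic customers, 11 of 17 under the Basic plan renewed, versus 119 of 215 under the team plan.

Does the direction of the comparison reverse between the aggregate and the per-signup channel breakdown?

Referral: the Basic plan 92/237 = 38.8%, the team plan 6/23 = 26.1% → the Basic plan
Paid: the Basic plan 72/112 = 64.3%, the team plan 33/64 = 51.6% → the Basic plan
Organic: the Basic plan 11/17 = 64.7%, the team plan 119/215 = 55.3% → the Basic plan
Overall: the Basic plan 175/366 = 47.8%, the team plan 158/302 = 52.3% → the team plan
The Basic plan wins each signup group but the team plan wins overall — the comparison reverses. The Basic plan's customers skew toward referral, which has a lower base rate.

Yes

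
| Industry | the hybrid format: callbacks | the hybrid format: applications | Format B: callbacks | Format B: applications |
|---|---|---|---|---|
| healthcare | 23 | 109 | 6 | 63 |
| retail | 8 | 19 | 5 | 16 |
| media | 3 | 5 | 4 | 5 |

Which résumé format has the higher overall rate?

Healthcare: the hybrid format 23/109 = 21.1%, Format B 6/63 = 9.5% → the hybrid format
Retail: the hybrid format 8/19 = 42.1%, Format B 5/16 = 31.2% → the hybrid format
Media: the hybrid format 3/5 = 60.0%, Format B 4/5 = 80.0% → Format B
Overall: the hybrid format 34/133 = 25.6%, Format B 15/84 = 17.9% → the hybrid format
(Neither sweeps every industry group, but the hybrid format has the higher pooled rate.)

the hybrid format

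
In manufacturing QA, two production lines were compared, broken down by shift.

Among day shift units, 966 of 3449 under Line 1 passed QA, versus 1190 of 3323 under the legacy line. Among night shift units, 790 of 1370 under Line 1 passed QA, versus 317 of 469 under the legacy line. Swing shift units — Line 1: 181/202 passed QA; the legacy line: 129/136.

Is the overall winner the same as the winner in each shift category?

Yes

Day shift: Line 1 966/3449 = 28.0%, the legacy line 1190/3323 = 35.8% → the legacy line
Night shift: Line 1 790/1370 = 57.7%, the legacy line 317/469 = 67.6% → the legacy line
Swing shift: Line 1 181/202 = 89.6%, the legacy line 129/136 = 94.9% → the legacy line
Overall: Line 1 1937/5021 = 38.6%, the legacy line 1636/3928 = 41.6% → the legacy line
The legacy line wins overall and in every shift group — no reversal.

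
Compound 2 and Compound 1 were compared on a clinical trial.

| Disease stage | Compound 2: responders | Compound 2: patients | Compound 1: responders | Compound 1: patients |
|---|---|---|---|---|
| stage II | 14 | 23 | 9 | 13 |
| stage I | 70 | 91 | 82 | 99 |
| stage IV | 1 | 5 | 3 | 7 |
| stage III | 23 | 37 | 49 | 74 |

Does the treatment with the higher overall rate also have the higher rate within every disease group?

Stage II: Compound 2 14/23 = 60.9%, Compound 1 9/13 = 69.2% → Compound 1
Stage I: Compound 2 70/91 = 76.9%, Compound 1 82/99 = 82.8% → Compound 1
Stage IV: Compound 2 1/5 = 20.0%, Compound 1 3/7 = 42.9% → Compound 1
Stage III: Compound 2 23/37 = 62.2%, Compound 1 49/74 = 66.2% → Compound 1
Overall: Compound 2 108/156 = 69.2%, Compound 1 143/193 = 74.1% → Compound 1
Compound 1 wins overall and in every disease group — no reversal.

Yes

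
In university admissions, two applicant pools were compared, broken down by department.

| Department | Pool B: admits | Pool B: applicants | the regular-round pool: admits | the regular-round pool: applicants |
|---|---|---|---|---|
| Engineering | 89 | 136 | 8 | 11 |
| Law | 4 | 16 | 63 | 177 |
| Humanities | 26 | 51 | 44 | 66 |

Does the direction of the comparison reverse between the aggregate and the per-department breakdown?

Yes

Engineering: Pool B 89/136 = 65.4%, the regular-round pool 8/11 = 72.7% → the regular-round pool
Law: Pool B 4/16 = 25.0%, the regular-round pool 63/177 = 35.6% → the regular-round pool
Humanities: Pool B 26/51 = 51.0%, the regular-round pool 44/66 = 66.7% → the regular-round pool
Overall: Pool B 119/203 = 58.6%, the regular-round pool 115/254 = 45.3% → Pool B
The regular-round pool wins each department group but Pool B wins overall — the comparison reverses. The regular-round pool's applicants skew toward Law, which has a lower base rate.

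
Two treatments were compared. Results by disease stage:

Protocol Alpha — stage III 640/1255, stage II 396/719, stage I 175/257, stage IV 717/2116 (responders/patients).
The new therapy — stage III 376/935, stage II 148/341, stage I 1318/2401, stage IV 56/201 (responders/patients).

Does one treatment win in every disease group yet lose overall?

Stage III: Protocol Alpha 640/1255 = 51.0%, the new therapy 376/935 = 40.2% → Protocol Alpha
Stage II: Protocol Alpha 396/719 = 55.1%, the new therapy 148/341 = 43.4% → Protocol Alpha
Stage I: Protocol Alpha 175/257 = 68.1%, the new therapy 1318/2401 = 54.9% → Protocol Alpha
Stage IV: Protocol Alpha 717/2116 = 33.9%, the new therapy 56/201 = 27.9% → Protocol Alpha
Overall: Protocol Alpha 1928/4347 = 44.4%, the new therapy 1898/3878 = 48.9% → the new therapy
Protocol Alpha wins each disease group but the new therapy wins overall — the comparison reverses. Protocol Alpha's patients skew toward stage IV, which has a lower base rate.

Yes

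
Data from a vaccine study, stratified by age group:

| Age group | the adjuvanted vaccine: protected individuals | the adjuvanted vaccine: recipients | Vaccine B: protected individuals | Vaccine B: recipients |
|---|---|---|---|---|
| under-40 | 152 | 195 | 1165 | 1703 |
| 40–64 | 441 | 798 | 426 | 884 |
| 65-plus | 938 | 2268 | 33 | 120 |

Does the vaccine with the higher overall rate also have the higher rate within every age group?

Under-40: the adjuvanted vaccine 152/195 = 77.9%, Vaccine B 1165/1703 = 68.4% → the adjuvanted vaccine
40–64: the adjuvanted vaccine 441/798 = 55.3%, Vaccine B 426/884 = 48.2% → the adjuvanted vaccine
65-plus: the adjuvanted vaccine 938/2268 = 41.4%, Vaccine B 33/120 = 27.5% → the adjuvanted vaccine
Overall: the adjuvanted vaccine 1531/3261 = 46.9%, Vaccine B 1624/2707 = 60.0% → Vaccine B
The adjuvanted vaccine wins each age group but Vaccine B wins overall — the comparison reverses. The adjuvanted vaccine's recipients skew toward 65-plus, which has a lower base rate.

No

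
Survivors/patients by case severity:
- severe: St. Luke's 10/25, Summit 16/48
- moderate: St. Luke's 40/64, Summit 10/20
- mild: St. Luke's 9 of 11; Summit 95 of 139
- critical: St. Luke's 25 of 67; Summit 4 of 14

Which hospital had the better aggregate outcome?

Summit

Severe: St. Luke's 10/25 = 40.0%, Summit 16/48 = 33.3% → St. Luke's
Moderate: St. Luke's 40/64 = 62.5%, Summit 10/20 = 50.0% → St. Luke's
Mild: St. Luke's 9/11 = 81.8%, Summit 95/139 = 68.3% → St. Luke's
Critical: St. Luke's 25/67 = 37.3%, Summit 4/14 = 28.6% → St. Luke's
Overall: St. Luke's 84/167 = 50.3%, Summit 125/221 = 56.6% → Summit
(St. Luke's wins every case group but Summit wins overall — St. Luke's's patients skew toward the low-rate critical group.)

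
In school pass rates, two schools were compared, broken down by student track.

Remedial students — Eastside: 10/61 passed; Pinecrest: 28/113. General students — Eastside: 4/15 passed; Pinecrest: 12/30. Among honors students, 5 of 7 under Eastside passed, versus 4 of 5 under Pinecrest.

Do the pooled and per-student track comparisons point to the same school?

Remedial: Eastside 10/61 = 16.4%, Pinecrest 28/113 = 24.8% → Pinecrest
General: Eastside 4/15 = 26.7%, Pinecrest 12/30 = 40.0% → Pinecrest
Honors: Eastside 5/7 = 71.4%, Pinecrest 4/5 = 80.0% → Pinecrest
Overall: Eastside 19/83 = 22.9%, Pinecrest 44/148 = 29.7% → Pinecrest
Pinecrest wins overall and in every student group — no reversal.

Yes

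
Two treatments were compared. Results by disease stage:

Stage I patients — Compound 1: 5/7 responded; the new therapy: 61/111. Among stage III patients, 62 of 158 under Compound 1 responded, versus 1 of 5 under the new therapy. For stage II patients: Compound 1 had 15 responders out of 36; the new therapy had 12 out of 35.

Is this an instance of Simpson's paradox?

Yes

Stage I: Compound 1 5/7 = 71.4%, the new therapy 61/111 = 55.0% → Compound 1
Stage III: Compound 1 62/158 = 39.2%, the new therapy 1/5 = 20.0% → Compound 1
Stage II: Compound 1 15/36 = 41.7%, the new therapy 12/35 = 34.3% → Compound 1
Overall: Compound 1 82/201 = 40.8%, the new therapy 74/151 = 49.0% → the new therapy
Compound 1 wins each disease group but the new therapy wins overall — the comparison reverses. Compound 1's patients skew toward stage III, which has a lower base rate.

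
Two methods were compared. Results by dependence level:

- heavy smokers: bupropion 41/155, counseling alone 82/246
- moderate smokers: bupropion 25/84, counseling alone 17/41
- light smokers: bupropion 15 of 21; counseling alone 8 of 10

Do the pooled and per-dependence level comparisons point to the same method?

Yes

Heavy smokers: bupropion 41/155 = 26.5%, counseling alone 82/246 = 33.3% → counseling alone
Moderate smokers: bupropion 25/84 = 29.8%, counseling alone 17/41 = 41.5% → counseling alone
Light smokers: bupropion 15/21 = 71.4%, counseling alone 8/10 = 80.0% → counseling alone
Overall: bupropion 81/260 = 31.2%, counseling alone 107/297 = 36.0% → counseling alone
Counseling alone wins overall and in every dependence group — no reversal.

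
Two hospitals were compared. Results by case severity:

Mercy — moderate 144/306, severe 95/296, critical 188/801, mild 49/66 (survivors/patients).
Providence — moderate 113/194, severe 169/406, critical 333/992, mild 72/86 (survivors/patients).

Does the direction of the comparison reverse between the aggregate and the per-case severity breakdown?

No

Moderate: Mercy 144/306 = 47.1%, Providence 113/194 = 58.2% → Providence
Severe: Mercy 95/296 = 32.1%, Providence 169/406 = 41.6% → Providence
Critical: Mercy 188/801 = 23.5%, Providence 333/992 = 33.6% → Providence
Mild: Mercy 49/66 = 74.2%, Providence 72/86 = 83.7% → Providence
Overall: Mercy 476/1469 = 32.4%, Providence 687/1678 = 40.9% → Providence
Providence wins overall and in every case group — no reversal.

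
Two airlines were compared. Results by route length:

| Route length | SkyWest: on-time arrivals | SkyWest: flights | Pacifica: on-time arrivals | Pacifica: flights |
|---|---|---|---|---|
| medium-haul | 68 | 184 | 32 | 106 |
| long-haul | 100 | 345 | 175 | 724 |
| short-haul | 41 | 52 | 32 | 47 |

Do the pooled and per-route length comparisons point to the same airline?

Yes

Medium-haul: SkyWest 68/184 = 37.0%, Pacifica 32/106 = 30.2% → SkyWest
Long-haul: SkyWest 100/345 = 29.0%, Pacifica 175/724 = 24.2% → SkyWest
Short-haul: SkyWest 41/52 = 78.8%, Pacifica 32/47 = 68.1% → SkyWest
Overall: SkyWest 209/581 = 36.0%, Pacifica 239/877 = 27.3% → SkyWest
SkyWest wins overall and in every route group — no reversal.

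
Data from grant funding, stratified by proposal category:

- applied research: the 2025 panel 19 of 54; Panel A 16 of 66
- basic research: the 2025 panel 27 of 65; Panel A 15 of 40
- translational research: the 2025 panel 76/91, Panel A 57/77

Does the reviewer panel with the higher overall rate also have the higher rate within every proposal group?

Yes

Applied research: the 2025 panel 19/54 = 35.2%, Panel A 16/66 = 24.2% → the 2025 panel
Basic research: the 2025 panel 27/65 = 41.5%, Panel A 15/40 = 37.5% → the 2025 panel
Translational research: the 2025 panel 76/91 = 83.5%, Panel A 57/77 = 74.0% → the 2025 panel
Overall: the 2025 panel 122/210 = 58.1%, Panel A 88/183 = 48.1% → the 2025 panel
The 2025 panel wins overall and in every proposal group — no reversal.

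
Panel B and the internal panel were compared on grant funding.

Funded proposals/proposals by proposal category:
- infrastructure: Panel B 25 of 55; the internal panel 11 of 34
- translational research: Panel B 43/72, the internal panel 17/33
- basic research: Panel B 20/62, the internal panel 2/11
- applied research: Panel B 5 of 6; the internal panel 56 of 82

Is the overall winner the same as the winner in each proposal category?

No

Infrastructure: Panel B 25/55 = 45.5%, the internal panel 11/34 = 32.4% → Panel B
Translational research: Panel B 43/72 = 59.7%, the internal panel 17/33 = 51.5% → Panel B
Basic research: Panel B 20/62 = 32.3%, the internal panel 2/11 = 18.2% → Panel B
Applied research: Panel B 5/6 = 83.3%, the internal panel 56/82 = 68.3% → Panel B
Overall: Panel B 93/195 = 47.7%, the internal panel 86/160 = 53.8% → the internal panel
Panel B wins each proposal group but the internal panel wins overall — the comparison reverses. Panel B's proposals skew toward basic research, which has a lower base rate.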